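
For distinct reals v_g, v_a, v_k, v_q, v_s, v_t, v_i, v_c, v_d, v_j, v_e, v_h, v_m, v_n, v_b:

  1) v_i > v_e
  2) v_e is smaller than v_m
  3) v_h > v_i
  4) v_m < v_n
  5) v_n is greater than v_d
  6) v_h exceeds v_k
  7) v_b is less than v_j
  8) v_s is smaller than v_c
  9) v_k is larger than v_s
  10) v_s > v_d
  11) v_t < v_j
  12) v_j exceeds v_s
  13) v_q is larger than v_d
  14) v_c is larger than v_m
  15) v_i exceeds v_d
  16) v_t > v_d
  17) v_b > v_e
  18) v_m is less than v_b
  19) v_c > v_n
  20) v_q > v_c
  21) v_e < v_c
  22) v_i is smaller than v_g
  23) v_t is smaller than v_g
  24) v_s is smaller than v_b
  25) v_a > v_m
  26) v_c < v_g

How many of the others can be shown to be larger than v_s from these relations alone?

7

From v_s the given relations immediately reach v_k, v_c, v_b, v_j.
From those, v_q, v_g, v_h — 7 in total.
Nothing else is reachable above v_s; 7 in all.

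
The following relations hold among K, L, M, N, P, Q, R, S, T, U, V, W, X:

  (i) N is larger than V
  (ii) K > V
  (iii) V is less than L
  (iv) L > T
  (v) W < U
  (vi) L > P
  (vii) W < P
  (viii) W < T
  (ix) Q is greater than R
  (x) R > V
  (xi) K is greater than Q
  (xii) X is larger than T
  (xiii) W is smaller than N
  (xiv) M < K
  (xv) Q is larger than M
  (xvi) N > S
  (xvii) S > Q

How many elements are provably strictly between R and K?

The relations place R below K. An element lies strictly between them when it is forced above R and also forced below K.
Above R: {Q, S, N}. Below K: {V, M, Q}.
Intersection: {Q} — 1.

1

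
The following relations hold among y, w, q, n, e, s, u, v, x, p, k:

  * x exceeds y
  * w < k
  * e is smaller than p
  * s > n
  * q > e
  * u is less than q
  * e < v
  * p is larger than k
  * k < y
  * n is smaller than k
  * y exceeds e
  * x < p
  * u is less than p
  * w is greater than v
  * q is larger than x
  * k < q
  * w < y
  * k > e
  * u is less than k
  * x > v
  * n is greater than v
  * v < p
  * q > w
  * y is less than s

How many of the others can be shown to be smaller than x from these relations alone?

7

The elements the relations force below x are e, v, n, u, w, k, y — no chain reaches any other.
That is 7.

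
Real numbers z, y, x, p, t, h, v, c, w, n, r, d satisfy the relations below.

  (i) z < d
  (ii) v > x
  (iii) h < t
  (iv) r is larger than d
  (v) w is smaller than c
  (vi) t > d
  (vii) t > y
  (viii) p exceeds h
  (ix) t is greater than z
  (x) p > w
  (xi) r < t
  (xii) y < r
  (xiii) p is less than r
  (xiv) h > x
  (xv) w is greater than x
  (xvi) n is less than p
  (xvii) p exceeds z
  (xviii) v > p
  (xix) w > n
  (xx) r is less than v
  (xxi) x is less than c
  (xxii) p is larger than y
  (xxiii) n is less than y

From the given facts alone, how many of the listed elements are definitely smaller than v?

9

The elements the relations force below v are n, x, h, z, w, y, p, d, r — no chain reaches any other.
That is 9.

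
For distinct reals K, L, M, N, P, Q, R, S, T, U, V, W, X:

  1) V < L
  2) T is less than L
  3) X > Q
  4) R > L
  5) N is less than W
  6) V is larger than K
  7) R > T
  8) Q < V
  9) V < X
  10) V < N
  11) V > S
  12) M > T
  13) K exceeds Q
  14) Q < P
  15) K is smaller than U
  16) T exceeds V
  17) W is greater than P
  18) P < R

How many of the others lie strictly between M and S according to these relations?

The relations place S below M. An element lies strictly between them when it is forced above S and also forced below M.
Above S: {V, N, T, X, L, W, R}. Below M: {Q, K, V, T}.
Intersection: {V, T} — 2.

2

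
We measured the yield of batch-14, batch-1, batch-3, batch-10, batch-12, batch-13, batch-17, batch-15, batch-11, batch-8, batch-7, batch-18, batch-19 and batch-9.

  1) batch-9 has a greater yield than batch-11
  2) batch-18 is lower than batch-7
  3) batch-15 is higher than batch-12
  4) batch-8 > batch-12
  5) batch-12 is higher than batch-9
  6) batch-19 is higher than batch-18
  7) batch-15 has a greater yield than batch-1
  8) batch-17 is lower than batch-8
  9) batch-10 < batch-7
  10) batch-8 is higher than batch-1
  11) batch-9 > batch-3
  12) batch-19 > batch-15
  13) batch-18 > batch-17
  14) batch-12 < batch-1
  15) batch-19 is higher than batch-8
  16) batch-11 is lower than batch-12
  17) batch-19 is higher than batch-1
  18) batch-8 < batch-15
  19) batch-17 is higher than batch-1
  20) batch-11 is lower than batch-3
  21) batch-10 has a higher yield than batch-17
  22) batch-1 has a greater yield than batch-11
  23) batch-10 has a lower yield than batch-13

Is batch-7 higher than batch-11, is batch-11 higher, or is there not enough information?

batch-7

batch-11 < batch-3 < batch-9 < batch-12 < batch-1 < batch-17 < batch-18 < batch-7, by transitivity through batch-3, batch-9, batch-12, batch-1, batch-17, batch-18.
So batch-7 is higher.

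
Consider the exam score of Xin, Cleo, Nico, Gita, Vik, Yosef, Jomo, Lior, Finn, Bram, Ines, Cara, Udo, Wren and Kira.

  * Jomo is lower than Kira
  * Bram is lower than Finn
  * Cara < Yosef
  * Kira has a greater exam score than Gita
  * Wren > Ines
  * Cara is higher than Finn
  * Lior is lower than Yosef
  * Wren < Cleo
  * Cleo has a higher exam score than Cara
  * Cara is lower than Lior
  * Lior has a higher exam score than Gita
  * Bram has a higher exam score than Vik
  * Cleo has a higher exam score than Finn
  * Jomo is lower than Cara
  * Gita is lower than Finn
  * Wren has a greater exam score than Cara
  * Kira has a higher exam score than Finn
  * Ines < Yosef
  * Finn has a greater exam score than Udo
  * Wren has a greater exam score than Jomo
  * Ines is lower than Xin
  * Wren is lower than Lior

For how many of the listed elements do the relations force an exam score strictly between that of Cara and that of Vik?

Chaining upward from Vik reaches: Bram, Finn, Wren, Cleo, Kira, Lior, Yosef.
Chaining downward from Cara reaches: Bram, Jomo, Udo, Gita, Finn.
Strictly between Vik and Cara are those in both lists: Bram, Finn — 2 elements.

2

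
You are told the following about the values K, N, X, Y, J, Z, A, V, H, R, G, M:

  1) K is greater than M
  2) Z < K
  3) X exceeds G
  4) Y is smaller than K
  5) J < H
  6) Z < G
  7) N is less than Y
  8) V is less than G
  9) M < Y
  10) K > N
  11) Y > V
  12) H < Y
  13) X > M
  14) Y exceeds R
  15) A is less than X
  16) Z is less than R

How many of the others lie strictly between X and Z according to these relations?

1

Chaining upward from Z reaches: R, G, Y, K.
Chaining downward from X reaches: V, A, G, M.
Strictly between Z and X are those in both lists: G — 1 element.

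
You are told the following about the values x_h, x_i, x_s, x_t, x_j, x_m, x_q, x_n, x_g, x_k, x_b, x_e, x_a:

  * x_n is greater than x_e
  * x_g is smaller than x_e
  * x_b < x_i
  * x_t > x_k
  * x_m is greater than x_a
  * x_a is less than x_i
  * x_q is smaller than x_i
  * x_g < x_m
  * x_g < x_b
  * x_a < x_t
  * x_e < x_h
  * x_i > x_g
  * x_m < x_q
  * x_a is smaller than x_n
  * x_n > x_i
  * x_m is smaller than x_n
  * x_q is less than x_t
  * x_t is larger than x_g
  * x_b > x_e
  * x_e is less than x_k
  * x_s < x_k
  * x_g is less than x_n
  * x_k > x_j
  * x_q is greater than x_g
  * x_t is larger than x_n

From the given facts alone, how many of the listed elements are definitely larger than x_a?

From x_a the given relations immediately reach x_m, x_i, x_n, x_t.
From those, x_q — 5 in total.
No other element is forced above x_a by the given relations, so the count is 5.

5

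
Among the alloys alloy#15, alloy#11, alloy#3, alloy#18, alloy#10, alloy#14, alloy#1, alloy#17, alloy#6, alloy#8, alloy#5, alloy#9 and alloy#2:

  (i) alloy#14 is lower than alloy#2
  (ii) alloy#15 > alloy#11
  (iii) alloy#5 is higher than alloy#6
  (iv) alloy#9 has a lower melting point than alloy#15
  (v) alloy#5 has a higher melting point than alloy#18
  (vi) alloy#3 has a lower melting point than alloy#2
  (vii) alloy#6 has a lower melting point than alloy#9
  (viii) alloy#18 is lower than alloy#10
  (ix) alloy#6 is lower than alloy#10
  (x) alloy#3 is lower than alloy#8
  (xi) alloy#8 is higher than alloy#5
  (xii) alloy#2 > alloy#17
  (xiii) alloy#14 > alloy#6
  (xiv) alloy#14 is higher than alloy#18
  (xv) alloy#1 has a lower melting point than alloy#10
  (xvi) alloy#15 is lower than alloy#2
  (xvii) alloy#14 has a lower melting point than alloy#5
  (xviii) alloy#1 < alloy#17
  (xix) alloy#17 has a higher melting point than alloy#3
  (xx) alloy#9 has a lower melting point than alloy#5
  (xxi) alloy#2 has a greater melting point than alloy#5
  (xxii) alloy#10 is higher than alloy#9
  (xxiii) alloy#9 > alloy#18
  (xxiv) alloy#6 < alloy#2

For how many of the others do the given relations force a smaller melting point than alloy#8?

The elements the relations force below alloy#8 are alloy#18, alloy#3, alloy#6, alloy#14, alloy#9, alloy#5 — no chain reaches any other.
That is 6.

6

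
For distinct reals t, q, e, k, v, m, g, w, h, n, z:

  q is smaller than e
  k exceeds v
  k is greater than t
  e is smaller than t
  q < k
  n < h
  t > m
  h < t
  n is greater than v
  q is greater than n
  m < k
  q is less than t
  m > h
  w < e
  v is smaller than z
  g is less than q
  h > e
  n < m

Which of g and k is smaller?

g < q and q < e give g < e.
With e < h: g < q < e < h.
Then h < t extends the chain to t.
With t < k: g < q < e < h < t < k.
So g < k; g is the smaller of the two.

g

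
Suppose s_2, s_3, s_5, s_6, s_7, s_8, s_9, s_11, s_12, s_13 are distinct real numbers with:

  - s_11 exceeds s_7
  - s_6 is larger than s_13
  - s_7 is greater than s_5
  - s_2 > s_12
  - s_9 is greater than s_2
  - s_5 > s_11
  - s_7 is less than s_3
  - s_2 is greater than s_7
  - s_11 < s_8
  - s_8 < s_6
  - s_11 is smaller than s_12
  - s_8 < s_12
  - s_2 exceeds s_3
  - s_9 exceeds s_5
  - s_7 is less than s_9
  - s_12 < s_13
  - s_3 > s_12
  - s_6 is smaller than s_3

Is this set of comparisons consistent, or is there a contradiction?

inconsistent

Chaining the given relations yields s_5 < s_7 < s_11, so s_5 < s_11. But one relation states s_11 < s_5. These cannot both hold.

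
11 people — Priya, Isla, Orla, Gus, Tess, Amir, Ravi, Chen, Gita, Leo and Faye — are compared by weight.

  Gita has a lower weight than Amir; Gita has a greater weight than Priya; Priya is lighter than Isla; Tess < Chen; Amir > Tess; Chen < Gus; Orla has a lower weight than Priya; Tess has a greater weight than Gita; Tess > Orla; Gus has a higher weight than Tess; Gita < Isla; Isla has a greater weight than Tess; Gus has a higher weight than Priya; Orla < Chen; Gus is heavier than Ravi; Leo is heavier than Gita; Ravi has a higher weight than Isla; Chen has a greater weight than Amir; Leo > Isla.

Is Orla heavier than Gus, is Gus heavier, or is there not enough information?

Orla < Priya and Priya < Gita give Orla < Gita.
Then Gita < Tess extends the chain to Tess.
Then Tess < Isla extends the chain to Isla.
Then Isla < Ravi extends the chain to Ravi.
Then Ravi < Gus extends the chain to Gus.
So Gus is heavier.

Gus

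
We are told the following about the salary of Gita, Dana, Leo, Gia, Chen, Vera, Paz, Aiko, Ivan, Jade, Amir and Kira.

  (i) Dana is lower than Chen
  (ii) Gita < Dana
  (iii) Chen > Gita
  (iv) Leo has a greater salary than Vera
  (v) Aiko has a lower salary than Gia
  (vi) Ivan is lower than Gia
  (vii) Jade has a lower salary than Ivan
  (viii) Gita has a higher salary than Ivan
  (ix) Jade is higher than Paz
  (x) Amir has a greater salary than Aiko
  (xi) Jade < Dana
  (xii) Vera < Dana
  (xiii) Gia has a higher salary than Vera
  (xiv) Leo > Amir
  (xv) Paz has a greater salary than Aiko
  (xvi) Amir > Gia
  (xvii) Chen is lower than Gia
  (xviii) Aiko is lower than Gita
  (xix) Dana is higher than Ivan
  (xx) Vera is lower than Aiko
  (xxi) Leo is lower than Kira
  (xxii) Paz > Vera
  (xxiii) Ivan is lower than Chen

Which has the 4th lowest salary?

Jade

The consecutive relations fix a unique order: Vera < Aiko < Paz < Jade < Ivan < Gita < Dana < Chen < Gia < Amir < Leo < Kira.
The 4th smallest is Jade.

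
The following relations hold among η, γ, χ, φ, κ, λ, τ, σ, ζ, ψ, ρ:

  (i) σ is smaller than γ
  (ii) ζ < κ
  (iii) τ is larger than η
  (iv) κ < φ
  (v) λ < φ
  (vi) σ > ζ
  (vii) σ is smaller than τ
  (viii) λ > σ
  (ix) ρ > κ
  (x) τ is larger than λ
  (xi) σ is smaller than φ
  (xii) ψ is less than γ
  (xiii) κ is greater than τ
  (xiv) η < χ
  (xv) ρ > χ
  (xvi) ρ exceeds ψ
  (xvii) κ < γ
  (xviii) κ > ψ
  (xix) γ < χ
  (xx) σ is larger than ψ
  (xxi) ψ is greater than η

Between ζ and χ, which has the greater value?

Link the given pairs in sequence: ζ < σ; σ < λ; λ < τ; τ < κ; κ < γ; γ < χ.
Together: ζ < σ < λ < τ < κ < γ < χ.
So ζ < χ; χ is the larger of the two.

χ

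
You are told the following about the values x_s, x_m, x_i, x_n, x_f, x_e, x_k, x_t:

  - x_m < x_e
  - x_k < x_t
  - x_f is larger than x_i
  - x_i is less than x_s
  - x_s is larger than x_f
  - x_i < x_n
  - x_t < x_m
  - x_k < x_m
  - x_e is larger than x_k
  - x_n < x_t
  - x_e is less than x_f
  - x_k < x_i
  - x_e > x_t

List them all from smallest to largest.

The consecutive links are each given: x_k < x_i; x_i < x_n; x_n < x_t; x_t < x_m; x_m < x_e; x_e < x_f; x_f < x_s.

x_k < x_i < x_n < x_t < x_m < x_e < x_f < x_s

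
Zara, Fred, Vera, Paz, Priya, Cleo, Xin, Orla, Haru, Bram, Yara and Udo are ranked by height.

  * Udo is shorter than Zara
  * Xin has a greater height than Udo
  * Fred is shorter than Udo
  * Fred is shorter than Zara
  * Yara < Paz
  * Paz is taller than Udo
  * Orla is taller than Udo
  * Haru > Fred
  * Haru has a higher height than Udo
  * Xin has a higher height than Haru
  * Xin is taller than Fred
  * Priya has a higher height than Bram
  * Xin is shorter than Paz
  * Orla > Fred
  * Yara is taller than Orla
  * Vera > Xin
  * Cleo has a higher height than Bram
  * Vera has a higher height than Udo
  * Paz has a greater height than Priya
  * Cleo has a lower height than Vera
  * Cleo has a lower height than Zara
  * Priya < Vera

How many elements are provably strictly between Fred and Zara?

1

Chaining upward from Fred reaches: Udo, Haru, Xin, Orla, Yara, Paz, Vera.
Chaining downward from Zara reaches: Udo, Bram, Cleo.
Strictly between Fred and Zara are those in both lists: Udo — 1 element.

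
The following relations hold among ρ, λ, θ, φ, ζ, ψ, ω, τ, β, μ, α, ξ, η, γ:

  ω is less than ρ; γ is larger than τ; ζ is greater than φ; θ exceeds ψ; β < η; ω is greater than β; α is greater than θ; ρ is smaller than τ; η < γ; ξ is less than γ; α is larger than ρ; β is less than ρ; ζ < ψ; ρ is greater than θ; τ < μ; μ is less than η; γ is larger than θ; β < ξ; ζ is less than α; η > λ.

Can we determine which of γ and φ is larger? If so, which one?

γ

φ < ζ and ζ < ψ give φ < ψ.
With ψ < θ: φ < ζ < ψ < θ.
Then θ < ρ extends the chain to ρ.
With ρ < τ: φ < ζ < ψ < θ < ρ < τ.
Then τ < μ extends the chain to μ.
Then μ < η extends the chain to η.
Then η < γ extends the chain to γ.
So γ is larger.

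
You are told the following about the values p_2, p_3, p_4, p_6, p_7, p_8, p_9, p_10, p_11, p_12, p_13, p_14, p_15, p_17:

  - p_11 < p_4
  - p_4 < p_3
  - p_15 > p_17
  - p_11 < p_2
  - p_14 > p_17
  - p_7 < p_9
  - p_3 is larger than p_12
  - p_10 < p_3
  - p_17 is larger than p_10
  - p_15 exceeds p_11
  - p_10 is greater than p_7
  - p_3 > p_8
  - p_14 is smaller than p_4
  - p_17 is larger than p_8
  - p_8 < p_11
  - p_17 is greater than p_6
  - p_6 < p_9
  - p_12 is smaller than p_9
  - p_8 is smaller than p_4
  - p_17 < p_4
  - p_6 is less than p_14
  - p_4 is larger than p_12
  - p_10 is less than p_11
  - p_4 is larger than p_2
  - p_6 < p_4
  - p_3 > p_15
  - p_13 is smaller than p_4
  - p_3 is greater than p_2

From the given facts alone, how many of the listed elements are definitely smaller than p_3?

12

Directly below p_3: p_8, p_10, p_12, p_2, p_15, p_4.
One step further: p_13, p_7, p_6, p_17, p_11, p_14 (12 so far).
No other element is forced below p_3 by the given relations, so the count is 12.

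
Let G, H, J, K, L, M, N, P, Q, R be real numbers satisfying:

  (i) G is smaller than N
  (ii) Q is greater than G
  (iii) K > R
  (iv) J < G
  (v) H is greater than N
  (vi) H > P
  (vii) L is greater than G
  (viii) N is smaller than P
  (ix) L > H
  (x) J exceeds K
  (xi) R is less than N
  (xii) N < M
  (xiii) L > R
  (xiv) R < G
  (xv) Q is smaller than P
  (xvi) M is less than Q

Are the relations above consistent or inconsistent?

The single ordering R < K < J < G < N < M < Q < P < H < L satisfies every listed relation, so no contradiction arises.

consistent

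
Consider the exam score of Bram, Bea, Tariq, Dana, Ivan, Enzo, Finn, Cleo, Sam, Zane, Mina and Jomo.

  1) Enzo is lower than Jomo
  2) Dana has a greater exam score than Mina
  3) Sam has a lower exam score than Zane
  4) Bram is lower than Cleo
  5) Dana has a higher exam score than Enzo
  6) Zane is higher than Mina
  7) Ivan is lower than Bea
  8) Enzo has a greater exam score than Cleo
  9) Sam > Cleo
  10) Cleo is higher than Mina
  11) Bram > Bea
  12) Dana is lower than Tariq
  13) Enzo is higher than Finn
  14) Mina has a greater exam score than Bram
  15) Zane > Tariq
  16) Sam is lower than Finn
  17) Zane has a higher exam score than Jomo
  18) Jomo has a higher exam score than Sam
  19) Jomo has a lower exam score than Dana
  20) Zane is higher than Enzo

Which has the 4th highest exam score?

Jomo

Chaining the given pairs: Ivan < Bea < Bram < Mina < Cleo < Sam < Finn < Enzo < Jomo < Dana < Tariq < Zane.
Counting 4 from the largest end gives Jomo.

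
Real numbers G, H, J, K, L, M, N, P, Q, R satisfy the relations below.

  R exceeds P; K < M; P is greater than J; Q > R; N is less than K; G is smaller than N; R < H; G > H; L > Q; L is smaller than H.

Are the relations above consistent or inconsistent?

The single ordering J < P < R < Q < L < H < G < N < K < M satisfies every listed relation, so no contradiction arises.

consistent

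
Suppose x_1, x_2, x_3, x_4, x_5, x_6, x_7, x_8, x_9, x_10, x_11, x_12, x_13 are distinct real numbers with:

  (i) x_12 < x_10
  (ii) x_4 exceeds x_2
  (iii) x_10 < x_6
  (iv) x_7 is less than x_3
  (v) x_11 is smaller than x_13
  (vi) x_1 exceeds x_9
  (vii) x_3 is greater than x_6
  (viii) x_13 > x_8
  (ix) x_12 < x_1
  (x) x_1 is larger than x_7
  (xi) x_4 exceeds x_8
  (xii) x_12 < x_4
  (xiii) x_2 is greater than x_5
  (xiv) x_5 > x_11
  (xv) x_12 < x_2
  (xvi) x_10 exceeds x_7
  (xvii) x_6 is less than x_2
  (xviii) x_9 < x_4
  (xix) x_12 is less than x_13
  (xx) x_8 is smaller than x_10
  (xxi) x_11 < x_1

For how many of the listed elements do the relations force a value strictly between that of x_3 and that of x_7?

The relations place x_7 below x_3. An element lies strictly between them when it is forced above x_7 and also forced below x_3.
Above x_7: {x_10, x_6, x_2, x_1, x_4}. Below x_3: {x_12, x_8, x_10, x_6}.
Intersection: {x_10, x_6} — 2.

2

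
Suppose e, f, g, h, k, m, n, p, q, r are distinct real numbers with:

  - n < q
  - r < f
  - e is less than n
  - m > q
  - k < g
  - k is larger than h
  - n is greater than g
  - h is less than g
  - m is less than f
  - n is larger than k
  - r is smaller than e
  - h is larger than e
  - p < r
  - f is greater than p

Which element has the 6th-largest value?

k

The consecutive relations fix a unique order: p < r < e < h < k < g < n < q < m < f.
The 6th largest is k.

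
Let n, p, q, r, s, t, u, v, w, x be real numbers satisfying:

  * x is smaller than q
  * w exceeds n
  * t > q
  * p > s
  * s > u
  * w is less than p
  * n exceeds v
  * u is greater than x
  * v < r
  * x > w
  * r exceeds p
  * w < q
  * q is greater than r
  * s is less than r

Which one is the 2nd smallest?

The consecutive relations fix a unique order: v < n < w < x < u < s < p < r < q < t.
Counting 2 from the smallest end gives n.

n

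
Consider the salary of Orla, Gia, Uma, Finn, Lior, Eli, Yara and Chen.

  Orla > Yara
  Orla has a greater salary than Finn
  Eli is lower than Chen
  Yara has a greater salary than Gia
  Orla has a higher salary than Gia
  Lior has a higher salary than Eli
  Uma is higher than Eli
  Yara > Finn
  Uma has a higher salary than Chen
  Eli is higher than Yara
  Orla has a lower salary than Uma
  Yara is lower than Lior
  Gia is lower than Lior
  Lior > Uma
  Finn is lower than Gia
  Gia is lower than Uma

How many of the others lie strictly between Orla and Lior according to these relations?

1

Chaining upward from Orla reaches: Uma.
Chaining downward from Lior reaches: Finn, Gia, Yara, Eli, Chen, Uma.
Strictly between Orla and Lior are those in both lists: Uma — 1 element.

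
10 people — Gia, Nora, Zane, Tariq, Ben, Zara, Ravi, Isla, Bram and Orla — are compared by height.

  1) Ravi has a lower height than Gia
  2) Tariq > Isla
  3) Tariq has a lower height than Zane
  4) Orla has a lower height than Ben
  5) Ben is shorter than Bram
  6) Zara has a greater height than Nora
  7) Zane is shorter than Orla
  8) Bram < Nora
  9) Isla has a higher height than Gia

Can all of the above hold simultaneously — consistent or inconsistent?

The single ordering Ravi < Gia < Isla < Tariq < Zane < Orla < Ben < Bram < Nora < Zara satisfies every listed relation, so no contradiction arises.

consistent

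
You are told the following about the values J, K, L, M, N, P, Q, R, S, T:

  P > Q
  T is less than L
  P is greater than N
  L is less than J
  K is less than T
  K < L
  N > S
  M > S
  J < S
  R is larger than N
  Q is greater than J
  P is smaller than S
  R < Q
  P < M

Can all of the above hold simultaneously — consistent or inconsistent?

We have P < S stated directly, yet also S < N < R < Q < P by chaining the others — so S < P. Contradiction.

inconsistent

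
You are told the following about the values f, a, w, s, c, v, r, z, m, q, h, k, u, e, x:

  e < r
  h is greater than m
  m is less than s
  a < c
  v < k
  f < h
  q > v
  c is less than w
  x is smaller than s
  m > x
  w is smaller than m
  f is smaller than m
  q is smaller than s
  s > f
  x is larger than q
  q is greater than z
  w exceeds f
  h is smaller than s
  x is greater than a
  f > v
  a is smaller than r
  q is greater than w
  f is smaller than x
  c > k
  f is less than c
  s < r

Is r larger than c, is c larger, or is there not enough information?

Chaining the given relations: c < w < q < x < m < h < s < r.
So r is larger.

r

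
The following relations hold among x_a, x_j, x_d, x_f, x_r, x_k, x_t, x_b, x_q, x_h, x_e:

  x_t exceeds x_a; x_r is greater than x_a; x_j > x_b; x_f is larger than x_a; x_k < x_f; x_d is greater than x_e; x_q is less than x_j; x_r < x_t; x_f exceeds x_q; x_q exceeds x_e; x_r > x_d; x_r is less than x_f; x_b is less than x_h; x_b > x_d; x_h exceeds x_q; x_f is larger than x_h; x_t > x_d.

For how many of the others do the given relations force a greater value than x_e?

8

Directly above x_e: x_q, x_d.
One step further: x_b, x_h, x_j, x_r, x_f, x_t (8 so far).
Nothing else is reachable above x_e; 8 in all.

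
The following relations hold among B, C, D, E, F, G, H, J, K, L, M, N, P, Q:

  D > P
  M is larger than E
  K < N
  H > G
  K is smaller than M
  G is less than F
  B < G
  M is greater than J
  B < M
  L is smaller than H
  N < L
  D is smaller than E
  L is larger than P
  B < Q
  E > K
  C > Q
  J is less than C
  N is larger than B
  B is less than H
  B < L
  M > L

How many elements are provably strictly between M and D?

1

Chaining upward from D reaches: E.
Chaining downward from M reaches: B, K, J, N, P, L, E.
Strictly between D and M are those in both lists: E — 1 element.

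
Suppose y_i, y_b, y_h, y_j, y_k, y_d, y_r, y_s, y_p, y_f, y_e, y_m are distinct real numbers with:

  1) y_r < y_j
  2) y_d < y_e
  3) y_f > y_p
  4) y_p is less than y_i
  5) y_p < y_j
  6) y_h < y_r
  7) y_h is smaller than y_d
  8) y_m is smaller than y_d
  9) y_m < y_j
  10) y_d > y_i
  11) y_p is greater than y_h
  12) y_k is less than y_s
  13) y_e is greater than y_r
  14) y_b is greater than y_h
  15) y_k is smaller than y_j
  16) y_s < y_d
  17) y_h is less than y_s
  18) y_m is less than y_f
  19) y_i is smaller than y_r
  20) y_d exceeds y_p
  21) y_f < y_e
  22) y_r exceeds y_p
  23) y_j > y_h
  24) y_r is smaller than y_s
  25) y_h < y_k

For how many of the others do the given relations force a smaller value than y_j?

6

Directly below y_j: y_m, y_h, y_p, y_k, y_r.
One step further: y_i (6 so far).
Nothing else is reachable below y_j; 6 in all.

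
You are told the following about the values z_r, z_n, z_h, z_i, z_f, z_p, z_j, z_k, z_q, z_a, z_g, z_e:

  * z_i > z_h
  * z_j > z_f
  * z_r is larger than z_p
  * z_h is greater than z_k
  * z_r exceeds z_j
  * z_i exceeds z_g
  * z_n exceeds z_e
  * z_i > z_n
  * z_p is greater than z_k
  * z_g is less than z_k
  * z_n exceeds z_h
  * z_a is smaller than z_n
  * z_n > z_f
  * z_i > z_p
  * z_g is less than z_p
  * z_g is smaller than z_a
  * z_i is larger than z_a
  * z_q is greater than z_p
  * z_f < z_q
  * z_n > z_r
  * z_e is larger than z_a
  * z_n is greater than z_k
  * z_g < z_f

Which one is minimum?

z_k is not least since z_g < z_k; z_a is not least since z_g < z_a; z_f is not least since z_g < z_f; z_p is not least since z_g < z_p; z_e is not least since z_a < z_e; z_h is not least since z_k < z_h; z_q is not least since z_f < z_q; z_j is not least since z_f < z_j; z_r is not least since z_p < z_r; z_n is not least since z_f < z_n; z_i is not least since z_a < z_i.
Only z_g has nothing below it, so z_g is the minimum.

z_g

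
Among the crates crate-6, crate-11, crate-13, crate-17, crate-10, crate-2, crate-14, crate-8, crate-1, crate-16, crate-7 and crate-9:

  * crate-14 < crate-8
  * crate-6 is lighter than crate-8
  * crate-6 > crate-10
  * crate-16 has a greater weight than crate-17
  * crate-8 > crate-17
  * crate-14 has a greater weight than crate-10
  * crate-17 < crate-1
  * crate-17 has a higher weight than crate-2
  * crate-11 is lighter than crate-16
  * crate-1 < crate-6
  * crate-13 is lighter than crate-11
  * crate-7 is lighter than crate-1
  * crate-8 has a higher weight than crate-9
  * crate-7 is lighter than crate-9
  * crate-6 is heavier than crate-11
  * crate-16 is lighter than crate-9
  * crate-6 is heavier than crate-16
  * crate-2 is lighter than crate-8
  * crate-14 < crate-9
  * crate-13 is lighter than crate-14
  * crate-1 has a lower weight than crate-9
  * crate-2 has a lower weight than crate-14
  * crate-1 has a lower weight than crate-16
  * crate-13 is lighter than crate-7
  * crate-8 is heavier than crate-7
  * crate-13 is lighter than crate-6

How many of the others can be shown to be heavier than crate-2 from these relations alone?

From crate-2 the given relations immediately reach crate-17, crate-14, crate-8.
From those, crate-1, crate-16, crate-9 — 6 in total.
From those, crate-6 — 7 in total.
No other element is forced above crate-2 by the given relations, so the count is 7.

7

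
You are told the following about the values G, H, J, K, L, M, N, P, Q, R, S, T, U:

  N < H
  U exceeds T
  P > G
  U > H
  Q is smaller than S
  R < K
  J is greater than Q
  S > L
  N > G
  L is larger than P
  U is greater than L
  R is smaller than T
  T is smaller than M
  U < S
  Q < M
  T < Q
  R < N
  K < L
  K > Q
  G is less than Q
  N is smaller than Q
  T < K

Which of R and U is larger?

R < T < Q < K < L < U, by transitivity through T, Q, K, L.
So R < U; U is the larger of the two.

U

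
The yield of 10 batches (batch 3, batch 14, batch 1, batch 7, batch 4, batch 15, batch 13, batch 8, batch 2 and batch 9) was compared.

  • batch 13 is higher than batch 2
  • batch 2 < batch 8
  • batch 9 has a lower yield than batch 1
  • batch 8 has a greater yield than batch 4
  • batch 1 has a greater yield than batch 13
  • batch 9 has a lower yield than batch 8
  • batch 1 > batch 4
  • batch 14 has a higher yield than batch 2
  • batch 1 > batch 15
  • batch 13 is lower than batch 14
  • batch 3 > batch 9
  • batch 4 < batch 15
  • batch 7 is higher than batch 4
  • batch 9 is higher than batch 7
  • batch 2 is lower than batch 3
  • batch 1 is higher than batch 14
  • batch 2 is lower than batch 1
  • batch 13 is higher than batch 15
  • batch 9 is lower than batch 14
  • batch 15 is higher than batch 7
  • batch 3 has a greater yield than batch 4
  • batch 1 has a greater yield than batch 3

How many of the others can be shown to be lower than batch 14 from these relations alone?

6

Directly below batch 14: batch 2, batch 9, batch 13.
One step further: batch 7, batch 15 (5 so far).
One step further: batch 4 (6 so far).
No other element is forced below batch 14 by the given relations, so the count is 6.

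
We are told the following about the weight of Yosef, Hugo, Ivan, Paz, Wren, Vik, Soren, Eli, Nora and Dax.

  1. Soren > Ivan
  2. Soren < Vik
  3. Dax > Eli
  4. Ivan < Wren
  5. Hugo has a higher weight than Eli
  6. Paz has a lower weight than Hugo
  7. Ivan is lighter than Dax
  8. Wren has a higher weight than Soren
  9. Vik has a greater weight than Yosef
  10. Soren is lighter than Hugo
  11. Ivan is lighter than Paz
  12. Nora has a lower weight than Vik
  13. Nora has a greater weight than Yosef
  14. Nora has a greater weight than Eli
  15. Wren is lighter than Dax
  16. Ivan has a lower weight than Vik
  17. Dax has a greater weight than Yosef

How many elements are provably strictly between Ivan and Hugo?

2

The relations place Ivan below Hugo. An element lies strictly between them when it is forced above Ivan and also forced below Hugo.
Above Ivan: {Soren, Paz, Wren, Dax, Vik}. Below Hugo: {Soren, Eli, Paz}.
Intersection: {Soren, Paz} — 2.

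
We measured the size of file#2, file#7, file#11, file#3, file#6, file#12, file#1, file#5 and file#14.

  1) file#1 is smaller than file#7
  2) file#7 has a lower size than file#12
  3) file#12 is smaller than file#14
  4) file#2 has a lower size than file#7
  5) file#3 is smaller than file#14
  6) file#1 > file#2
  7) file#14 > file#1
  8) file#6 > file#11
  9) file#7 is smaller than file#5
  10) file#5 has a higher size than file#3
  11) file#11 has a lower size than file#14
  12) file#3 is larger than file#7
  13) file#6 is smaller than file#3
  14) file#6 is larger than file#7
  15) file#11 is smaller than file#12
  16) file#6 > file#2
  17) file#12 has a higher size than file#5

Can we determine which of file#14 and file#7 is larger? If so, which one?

Chaining the given relations: file#7 < file#6 < file#3 < file#5 < file#12 < file#14.
So file#14 is larger.

file#14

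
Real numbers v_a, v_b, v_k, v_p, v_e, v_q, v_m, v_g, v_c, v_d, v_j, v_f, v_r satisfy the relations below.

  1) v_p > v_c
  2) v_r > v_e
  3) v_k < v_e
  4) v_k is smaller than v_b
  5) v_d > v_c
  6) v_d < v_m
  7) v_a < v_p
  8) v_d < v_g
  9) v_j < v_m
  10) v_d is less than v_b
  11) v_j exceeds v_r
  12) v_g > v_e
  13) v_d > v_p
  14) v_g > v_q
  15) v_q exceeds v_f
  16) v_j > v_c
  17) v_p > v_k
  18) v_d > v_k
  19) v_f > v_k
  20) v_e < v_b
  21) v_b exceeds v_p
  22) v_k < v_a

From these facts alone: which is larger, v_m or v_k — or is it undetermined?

v_k < v_e < v_r < v_j < v_m, by transitivity through v_e, v_r, v_j.
So v_m is larger.

v_m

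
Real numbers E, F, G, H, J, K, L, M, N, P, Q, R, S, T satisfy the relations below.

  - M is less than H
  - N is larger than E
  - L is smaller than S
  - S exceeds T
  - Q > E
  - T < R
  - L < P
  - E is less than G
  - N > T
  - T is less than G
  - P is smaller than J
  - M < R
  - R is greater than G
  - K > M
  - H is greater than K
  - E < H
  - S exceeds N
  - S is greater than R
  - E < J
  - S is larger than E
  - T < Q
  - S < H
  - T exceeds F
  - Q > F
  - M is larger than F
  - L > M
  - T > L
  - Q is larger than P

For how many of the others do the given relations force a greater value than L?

9

Directly above L: T, P, S.
One step further: G, R, N, J, H, Q (9 so far).
Nothing else is reachable above L; 9 in all.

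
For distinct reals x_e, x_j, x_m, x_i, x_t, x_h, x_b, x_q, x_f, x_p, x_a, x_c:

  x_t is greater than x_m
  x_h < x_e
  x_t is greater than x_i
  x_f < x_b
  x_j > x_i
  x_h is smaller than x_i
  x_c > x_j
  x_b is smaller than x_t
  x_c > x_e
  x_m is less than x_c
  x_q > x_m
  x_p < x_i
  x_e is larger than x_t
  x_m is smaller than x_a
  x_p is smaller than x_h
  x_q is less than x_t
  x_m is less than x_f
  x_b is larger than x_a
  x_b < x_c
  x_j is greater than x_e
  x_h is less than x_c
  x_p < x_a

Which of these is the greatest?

Chaining downward from x_c: directly below it, x_m, x_h, x_b, x_e, x_j; then x_p, x_f, x_i, x_a, x_t; then x_q.
That covers every other element, and nothing is given above x_c, so x_c is the greatest.

x_c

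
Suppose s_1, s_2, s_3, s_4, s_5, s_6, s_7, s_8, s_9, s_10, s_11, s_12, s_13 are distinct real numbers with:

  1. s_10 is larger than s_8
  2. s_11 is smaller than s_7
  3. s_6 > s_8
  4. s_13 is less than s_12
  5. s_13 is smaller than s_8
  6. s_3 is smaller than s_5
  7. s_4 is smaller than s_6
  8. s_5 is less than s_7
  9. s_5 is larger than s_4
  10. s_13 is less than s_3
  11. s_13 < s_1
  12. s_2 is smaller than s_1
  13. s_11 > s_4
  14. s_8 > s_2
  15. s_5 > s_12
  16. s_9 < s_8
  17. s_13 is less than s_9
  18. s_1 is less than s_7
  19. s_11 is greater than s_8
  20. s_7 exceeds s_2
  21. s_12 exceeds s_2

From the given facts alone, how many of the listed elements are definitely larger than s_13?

10

The elements the relations force above s_13 are s_3, s_12, s_9, s_8, s_5, s_11, s_10, s_1, s_7, s_6 — no chain reaches any other.
That is 10.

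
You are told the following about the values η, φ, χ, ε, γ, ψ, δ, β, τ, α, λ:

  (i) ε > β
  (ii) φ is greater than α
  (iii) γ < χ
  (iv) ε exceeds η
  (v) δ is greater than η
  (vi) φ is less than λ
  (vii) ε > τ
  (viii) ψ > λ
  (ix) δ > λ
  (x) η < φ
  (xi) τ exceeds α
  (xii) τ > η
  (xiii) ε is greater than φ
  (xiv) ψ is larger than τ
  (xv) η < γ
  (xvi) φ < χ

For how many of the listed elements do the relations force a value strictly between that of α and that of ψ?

3

Chaining upward from α reaches: τ, φ, χ, ε, λ, δ.
Chaining downward from ψ reaches: η, τ, φ, λ.
Strictly between α and ψ are those in both lists: τ, φ, λ — 3 elements.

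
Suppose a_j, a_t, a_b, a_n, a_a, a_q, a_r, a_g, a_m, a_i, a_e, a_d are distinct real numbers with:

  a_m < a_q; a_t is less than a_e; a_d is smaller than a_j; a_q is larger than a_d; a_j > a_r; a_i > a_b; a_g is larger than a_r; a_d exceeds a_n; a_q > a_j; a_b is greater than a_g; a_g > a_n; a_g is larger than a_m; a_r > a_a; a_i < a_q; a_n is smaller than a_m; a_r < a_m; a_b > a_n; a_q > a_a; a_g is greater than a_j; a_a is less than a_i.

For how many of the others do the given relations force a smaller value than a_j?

4

Directly below a_j: a_r, a_d.
One step further: a_a, a_n (4 so far).
No other element is forced below a_j by the given relations, so the count is 4.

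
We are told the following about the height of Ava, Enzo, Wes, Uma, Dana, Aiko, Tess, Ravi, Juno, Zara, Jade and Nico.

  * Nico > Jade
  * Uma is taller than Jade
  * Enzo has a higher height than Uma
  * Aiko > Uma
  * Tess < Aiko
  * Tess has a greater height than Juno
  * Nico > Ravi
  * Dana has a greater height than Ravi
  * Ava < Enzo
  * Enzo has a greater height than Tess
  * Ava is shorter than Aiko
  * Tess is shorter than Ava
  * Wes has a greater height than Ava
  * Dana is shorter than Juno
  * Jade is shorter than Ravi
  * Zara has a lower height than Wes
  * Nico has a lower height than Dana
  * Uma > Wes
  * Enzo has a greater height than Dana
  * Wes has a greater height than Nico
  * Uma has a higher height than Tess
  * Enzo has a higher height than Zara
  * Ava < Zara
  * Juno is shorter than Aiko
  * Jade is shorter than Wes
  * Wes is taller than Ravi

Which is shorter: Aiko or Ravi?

Ravi < Nico and Nico < Dana give Ravi < Dana.
Then Dana < Juno extends the chain to Juno.
With Juno < Tess: Ravi < Nico < Dana < Juno < Tess.
Then Tess < Ava extends the chain to Ava.
Then Ava < Zara extends the chain to Zara.
With Zara < Wes: Ravi < Nico < Dana < Juno < Tess < Ava < Zara < Wes.
Then Wes < Uma extends the chain to Uma.
Then Uma < Aiko extends the chain to Aiko.
So Ravi < Aiko; Ravi is the shorter of the two.

Ravi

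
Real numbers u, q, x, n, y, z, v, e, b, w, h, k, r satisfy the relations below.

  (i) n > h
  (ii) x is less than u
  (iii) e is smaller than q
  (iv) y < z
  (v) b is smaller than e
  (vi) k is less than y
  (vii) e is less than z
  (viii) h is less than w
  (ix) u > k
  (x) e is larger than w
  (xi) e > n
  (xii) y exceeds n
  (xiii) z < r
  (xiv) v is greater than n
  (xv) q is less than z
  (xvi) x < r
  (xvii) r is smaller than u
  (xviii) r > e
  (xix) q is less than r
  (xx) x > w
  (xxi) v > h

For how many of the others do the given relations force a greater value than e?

4

From e the given relations immediately reach q, z, r.
From those, u — 4 in total.
Nothing else is reachable above e; 4 in all.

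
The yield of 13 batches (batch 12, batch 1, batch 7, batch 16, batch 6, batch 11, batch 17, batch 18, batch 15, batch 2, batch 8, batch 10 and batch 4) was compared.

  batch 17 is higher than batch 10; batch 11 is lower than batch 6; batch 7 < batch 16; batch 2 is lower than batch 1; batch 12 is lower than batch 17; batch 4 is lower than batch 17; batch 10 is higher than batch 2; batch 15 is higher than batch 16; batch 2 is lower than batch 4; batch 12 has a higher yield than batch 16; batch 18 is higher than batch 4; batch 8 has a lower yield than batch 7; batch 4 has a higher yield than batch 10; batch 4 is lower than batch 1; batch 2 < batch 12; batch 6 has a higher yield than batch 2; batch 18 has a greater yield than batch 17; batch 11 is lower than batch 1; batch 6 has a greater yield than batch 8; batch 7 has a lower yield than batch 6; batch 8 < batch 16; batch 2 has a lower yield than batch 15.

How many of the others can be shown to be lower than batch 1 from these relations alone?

4

From batch 1 the given relations immediately reach batch 2, batch 11, batch 4.
From those, batch 10 — 4 in total.
No other element is forced below batch 1 by the given relations, so the count is 4.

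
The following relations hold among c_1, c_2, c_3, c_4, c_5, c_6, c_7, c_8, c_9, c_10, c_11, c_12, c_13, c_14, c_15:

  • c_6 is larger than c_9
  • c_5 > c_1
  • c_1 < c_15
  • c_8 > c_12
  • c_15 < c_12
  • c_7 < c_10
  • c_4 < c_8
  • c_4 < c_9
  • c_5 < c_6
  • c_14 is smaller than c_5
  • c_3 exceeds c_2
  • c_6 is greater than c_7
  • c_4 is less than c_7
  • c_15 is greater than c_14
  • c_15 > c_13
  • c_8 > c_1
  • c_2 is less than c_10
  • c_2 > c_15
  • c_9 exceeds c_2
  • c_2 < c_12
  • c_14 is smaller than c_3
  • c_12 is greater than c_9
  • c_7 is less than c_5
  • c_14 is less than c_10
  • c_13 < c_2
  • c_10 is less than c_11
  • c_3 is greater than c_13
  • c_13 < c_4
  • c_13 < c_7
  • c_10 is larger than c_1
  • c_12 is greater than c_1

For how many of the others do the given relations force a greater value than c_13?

Directly above c_13: c_4, c_15, c_7, c_2, c_3.
One step further: c_9, c_5, c_6, c_12, c_10, c_8 (11 so far).
One step further: c_11 (12 so far).
Nothing else is reachable above c_13; 12 in all.

12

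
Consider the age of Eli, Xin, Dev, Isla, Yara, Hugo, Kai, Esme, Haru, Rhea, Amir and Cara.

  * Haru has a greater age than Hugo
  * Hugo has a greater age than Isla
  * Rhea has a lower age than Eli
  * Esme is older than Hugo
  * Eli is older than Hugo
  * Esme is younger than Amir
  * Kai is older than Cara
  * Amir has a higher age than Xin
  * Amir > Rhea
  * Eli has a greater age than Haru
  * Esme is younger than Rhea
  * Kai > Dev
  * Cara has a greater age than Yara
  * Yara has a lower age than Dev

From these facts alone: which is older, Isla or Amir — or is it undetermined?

Isla < Hugo and Hugo < Esme give Isla < Esme.
With Esme < Rhea: Isla < Hugo < Esme < Rhea.
Then Rhea < Amir extends the chain to Amir.
So Amir is older.

Amir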